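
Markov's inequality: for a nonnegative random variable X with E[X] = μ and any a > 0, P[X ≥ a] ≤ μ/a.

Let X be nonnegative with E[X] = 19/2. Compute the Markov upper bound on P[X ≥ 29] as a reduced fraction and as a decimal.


μ = E[X] = 19/2, a = 29.
Markov: P[X ≥ 29] ≤ μ/a = (19/2)/29 = 19/58.
Numerically: ≈ 0.327586.
(Since a = 29 > μ = 9.500000, the bound 19/58 is < 1 and informative.)

P[X ≥ 29] ≤ 19/58 ≈ 0.327586.


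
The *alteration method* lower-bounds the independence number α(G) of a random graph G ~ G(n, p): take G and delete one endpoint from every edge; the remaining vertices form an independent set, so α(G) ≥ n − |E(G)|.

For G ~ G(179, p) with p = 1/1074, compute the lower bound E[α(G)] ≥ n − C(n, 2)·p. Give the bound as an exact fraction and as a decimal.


E[|E(G)|] = C(179, 2)·p = 15931 · (1/1074) = 89/6.
E[α(G)] ≥ n − E[|E(G)|] = 179 − 89/6 = 985/6.
Numerically: ≈ 164.167.
(This is only a lower bound; the true E[α(G)] may be larger.)

E[α(G)] ≥ 985/6 ≈ 164.167.


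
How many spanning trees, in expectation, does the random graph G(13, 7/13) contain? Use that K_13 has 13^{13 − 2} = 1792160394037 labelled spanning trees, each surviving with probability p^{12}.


K_13 has 13^{13 − 2} = 1792160394037 labelled spanning trees.
For each such spanning tree H, let X_H = 1 if all 12 edges of H are present in G. Then P[X_H = 1] = p^{12} = (7/13)^{12} = 13841287201/23298085122481.
By linearity of expectation: E[X] = Σ_H E[X_H] = 1792160394037 · p^{12} = 1792160394037 · 13841287201/23298085122481 = 13841287201/13.
Numerically: E[X] ≈ 1.065e+09.

E[X] = 1792160394037 · (7/13)^{12} = 13841287201/13 ≈ 1.065e+09.


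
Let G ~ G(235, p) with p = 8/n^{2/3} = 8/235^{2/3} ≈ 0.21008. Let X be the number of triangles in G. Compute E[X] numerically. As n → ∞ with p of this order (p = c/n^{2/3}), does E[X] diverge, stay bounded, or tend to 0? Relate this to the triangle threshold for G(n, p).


Number of potential triangles: C(235, 3) = 2135445.
Each occurs with probability p³ ≈ (0.21008)³ ≈ 9.2711634e-03.
By linearity: E[X] = C(235, 3)·p³ ≈ 2135445 · 9.2711634e-03 ≈ 19798.05957.
Since α = 2/3 < 1, p = c/n^{2/3} ≫ 1/n is above the triangle threshold p ~ 1/n. Asymptotically E[X] ~ (c³/6)·n^{3(1−α)} = (8³/6)·n^{1} → ∞; triangles are abundant w.h.p.

E[X] ≈ 19798.05957; in regime p = Θ(1/n^{2/3}) E[X] diverges (above the triangle threshold p ~ 1/n).


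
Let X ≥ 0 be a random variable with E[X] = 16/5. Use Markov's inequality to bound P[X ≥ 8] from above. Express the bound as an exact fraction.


μ = E[X] = 16/5, a = 8.
Markov: P[X ≥ 8] ≤ μ/a = (16/5)/8 = 2/5.
Numerically: ≈ 0.4000.
(Since a = 8 > μ = 3.2000, the bound 2/5 is < 1 and informative.)

P[X ≥ 8] ≤ 2/5 ≈ 0.4000.


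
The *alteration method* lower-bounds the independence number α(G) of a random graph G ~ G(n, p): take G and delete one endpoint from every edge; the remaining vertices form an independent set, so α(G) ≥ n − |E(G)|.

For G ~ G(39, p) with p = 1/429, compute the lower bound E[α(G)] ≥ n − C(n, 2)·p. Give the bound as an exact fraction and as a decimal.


E[|E(G)|] = C(39, 2)·p = 741 · (1/429) = 19/11.
E[α(G)] ≥ n − E[|E(G)|] = 39 − 19/11 = 410/11.
Numerically: ≈ 37.273.
(This is only a lower bound; the true E[α(G)] may be larger.)

E[α(G)] ≥ 410/11 ≈ 37.273.


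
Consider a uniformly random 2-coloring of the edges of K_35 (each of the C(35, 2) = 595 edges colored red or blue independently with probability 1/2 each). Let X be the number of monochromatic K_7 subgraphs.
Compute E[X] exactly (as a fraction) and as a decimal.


Let X = Σ_S X_S over the C(35, 7) = 6724520 subsets S of size 7, where X_S = 1 if the K_7 on S is monochromatic.
For a fixed S, the K_7 on S has C(7, 2) = 21 edges. P[all 21 edges red] = (1/2)^21, and likewise for blue, so P[monochromatic] = 2·(1/2)^21 = 2^{1 − 21} = 1/1048576.
By linearity of expectation: E[X] = C(35, 7) · 2^{1 − 21} = 6724520 · 1/1048576 = 840565/131072.
Numerically: E[X] ≈ 6.41300.

E[X] = C(35,7)·2^(1−C(7,2)) = 840565/131072 ≈ 6.41300.


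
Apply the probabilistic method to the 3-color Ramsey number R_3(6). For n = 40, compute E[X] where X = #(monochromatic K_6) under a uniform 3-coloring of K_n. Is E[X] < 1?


E[X] = C(40, 6) · 3^{1 − 15} = 3838380 · 3^{−14} = 3838380/4782969.
As a reduced fraction: E[X] = 1279460/1594323 ≈ 0.802510.
Is E[X] < 1? YES.
Since E[X] < 1, there exists a 3-coloring of K_{40} with no monochromatic K_6; hence R_3(6) > 40.

E[X] = 1279460/1594323 ≈ 0.802510; E[X] < 1, so R_3(6) > 40.


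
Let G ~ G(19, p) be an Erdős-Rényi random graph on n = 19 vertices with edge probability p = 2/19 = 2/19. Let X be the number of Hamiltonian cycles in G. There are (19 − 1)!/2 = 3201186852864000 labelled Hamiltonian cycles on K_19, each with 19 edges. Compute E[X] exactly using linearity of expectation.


K_19 has (19 − 1)!/2 = 3201186852864000 labelled Hamiltonian cycles.
For each such Hamiltonian cycle H, let X_H = 1 if all 19 edges of H are present in G. Then P[X_H = 1] = p^{19} = (2/19)^{19} = 524288/1978419655660313589123979.
By linearity: E[X] = Σ_H E[X_H] = 3201186852864000 · p^{19} = 3201186852864000 · 524288/1978419655660313589123979 = 1678343852714360832000/1978419655660313589123979.
Numerically: E[X] ≈ 0.000848326.

E[X] = 3201186852864000 · (2/19)^{19} = 1678343852714360832000/1978419655660313589123979 ≈ 0.000848326.


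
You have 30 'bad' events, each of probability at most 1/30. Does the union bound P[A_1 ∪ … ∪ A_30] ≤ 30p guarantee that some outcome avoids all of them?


Union bound: P[∪_{i=1}^{30} A_i] ≤ Σ_i P[A_i] ≤ 30·p = 30·(1/30) = 1.
Numerically: 1 ≈ 1.000000.
Is 1 < 1? NO.
Since the bound 1 is ≥ 1, the union bound is uninformative here; it does NOT by itself certify existence.

30·p = 1 ≈ 1.000000; existence NOT certified by the union bound.


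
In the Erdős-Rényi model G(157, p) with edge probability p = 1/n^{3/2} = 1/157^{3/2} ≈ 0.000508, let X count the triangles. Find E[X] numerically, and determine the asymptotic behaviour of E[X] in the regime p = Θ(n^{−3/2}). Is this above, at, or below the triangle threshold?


Number of potential triangles: C(157, 3) = 632710.
Each occurs with probability p³ ≈ (0.000508)³ ≈ 1.31356e-10.
By linearity: E[X] = C(157, 3)·p³ ≈ 632710 · 1.31356e-10 ≈ 0.000.
Since α = 3/2 > 1, p = c/n^{3/2} = o(1/n) is below the triangle threshold p ~ 1/n. Asymptotically E[X] ~ (c³/6)·n^{3(1−α)} = (1³/6)·n^{-1.5} → 0, so by Markov's inequality G has no triangles w.h.p.

E[X] ≈ 0.000; in regime p = Θ(1/n^{3/2}) E[X] tends to 0 (below the triangle threshold p ~ 1/n).


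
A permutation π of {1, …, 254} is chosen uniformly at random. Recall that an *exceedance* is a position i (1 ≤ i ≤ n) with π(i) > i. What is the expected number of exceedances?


Write X = Σ_{i=1}^{254} X_i, where X_i = 1_{π(i) > i}.
For each fixed i, π(i) is uniform over {1, …, 254} (marginal of a uniform permutation), so P[π(i) > i] = (n − i)/n. Summing: Σ_{i=1}^{254} (n − i)/n = (0 + 1 + … + 253)/254 = 254(254 − 1)/(2·254) = (254 − 1)/2.
Hence E[X] = Σ_{i=1}^{254} (254 − i)/254 = 253/2 ≈ 126.5000.

E[X] = 253/2 = 126.5000.


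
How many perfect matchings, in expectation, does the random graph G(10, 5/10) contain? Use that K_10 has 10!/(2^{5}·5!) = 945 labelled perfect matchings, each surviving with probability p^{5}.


K_10 has 10!/(2^{5}·5!) = 945 labelled perfect matchings.
For each such perfect matching H, let X_H = 1 if all 5 edges of H are present in G. Then P[X_H = 1] = p^{5} = (1/2)^{5} = 1/32.
By linearity: E[X] = Σ_H E[X_H] = 945 · p^{5} = 945 · 1/32 = 945/32.
Numerically: E[X] ≈ 29.531.

E[X] = 945 · (1/2)^{5} = 945/32 ≈ 29.531.


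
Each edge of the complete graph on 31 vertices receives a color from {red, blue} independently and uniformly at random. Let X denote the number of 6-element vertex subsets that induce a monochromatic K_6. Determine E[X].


Let X = Σ_S X_S over the C(31, 6) = 736281 subsets S of size 6, where X_S = 1 if the K_6 on S is monochromatic.
For a fixed S, the K_6 on S has C(6, 2) = 15 edges. P[all 15 edges red] = (1/2)^15, and likewise for blue, so P[monochromatic] = 2·(1/2)^15 = 2^{1 − 15} = 1/16384.
By linearity: E[X] = C(31, 6) · 2^{1 − 15} = 736281 · 1/16384 = 736281/16384.
Numerically: E[X] ≈ 44.939.

E[X] = C(31,6)·2^(1−C(6,2)) = 736281/16384 ≈ 44.939.


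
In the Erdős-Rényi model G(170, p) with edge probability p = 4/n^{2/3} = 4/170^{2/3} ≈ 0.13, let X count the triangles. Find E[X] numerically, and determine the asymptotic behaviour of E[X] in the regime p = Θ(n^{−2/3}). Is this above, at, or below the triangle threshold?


Number of potential triangles: C(170, 3) = 804440.
Each occurs with probability p³ ≈ (0.13)³ ≈ 2.21453e-03.
By linearity: E[X] = C(170, 3)·p³ ≈ 804440 · 2.21453e-03 ≈ 1781.459.
Since α = 2/3 < 1, p = c/n^{2/3} ≫ 1/n is above the triangle threshold p ~ 1/n. Asymptotically E[X] ~ (c³/6)·n^{3(1−α)} = (4³/6)·n^{1} → ∞; triangles are abundant w.h.p.

E[X] ≈ 1781.459; in regime p = Θ(1/n^{2/3}) E[X] diverges (above the triangle threshold p ~ 1/n).


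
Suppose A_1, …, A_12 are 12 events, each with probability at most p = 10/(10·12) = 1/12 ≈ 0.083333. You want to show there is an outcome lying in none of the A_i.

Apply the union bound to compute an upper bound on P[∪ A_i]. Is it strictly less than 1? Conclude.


Union bound: P[∪_{i=1}^{12} A_i] ≤ Σ_i P[A_i] ≤ 12·p = 12·(1/12) = 1.
Numerically: 1 ≈ 1.000000.
Is 1 < 1? NO.
Since the bound 1 is ≥ 1, the union bound is uninformative here; it does NOT by itself certify existence.

12·p = 1 ≈ 1.000000; existence NOT certified by the union bound.


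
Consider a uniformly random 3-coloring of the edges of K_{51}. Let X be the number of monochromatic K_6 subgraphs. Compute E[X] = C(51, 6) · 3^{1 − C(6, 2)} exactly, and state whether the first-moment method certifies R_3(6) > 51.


E[X] = C(51, 6) · 3^{1 − 15} = 18009460 · 3^{−14} = 18009460/4782969.
As a reduced fraction: E[X] = 18009460/4782969 ≈ 3.765.
Is E[X] < 1? NO.
Since E[X] ≥ 1, the first-moment bound is inconclusive at n = 51; it does NOT by itself certify R_3(6) > 51.

E[X] = 18009460/4782969 ≈ 3.765; E[X] ≥ 1; first-moment method inconclusive here.


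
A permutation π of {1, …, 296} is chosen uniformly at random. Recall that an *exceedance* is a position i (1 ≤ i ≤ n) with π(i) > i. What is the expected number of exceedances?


Write X = Σ_{i=1}^{296} X_i, where X_i = 1_{π(i) > i}.
For each fixed i, π(i) is uniform over {1, …, 296} (marginal of a uniform permutation), so P[π(i) > i] = (n − i)/n. Summing: Σ_{i=1}^{296} (n − i)/n = (0 + 1 + … + 295)/296 = 296(296 − 1)/(2·296) = (296 − 1)/2.
Hence E[X] = Σ_{i=1}^{296} (296 − i)/296 = 295/2 ≈ 147.500.

E[X] = 295/2 = 147.500.


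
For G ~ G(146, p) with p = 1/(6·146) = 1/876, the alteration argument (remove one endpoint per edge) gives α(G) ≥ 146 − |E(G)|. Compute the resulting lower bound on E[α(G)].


E[|E(G)|] = C(146, 2)·p = 10585 · (1/876) = 145/12.
E[α(G)] ≥ n − E[|E(G)|] = 146 − 145/12 = 1607/12.
Numerically: ≈ 133.9167.
(This is only a lower bound; the true E[α(G)] may be larger.)

E[α(G)] ≥ 1607/12 ≈ 133.9167.


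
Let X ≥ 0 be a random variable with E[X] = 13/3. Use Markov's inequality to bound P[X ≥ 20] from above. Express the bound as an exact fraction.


μ = E[X] = 13/3, a = 20.
Markov: P[X ≥ 20] ≤ μ/a = (13/3)/20 = 13/60.
Numerically: ≈ 0.216667.
(Since a = 20 > μ = 4.333333, the bound 13/60 is < 1 and informative.)

P[X ≥ 20] ≤ 13/60 ≈ 0.216667.


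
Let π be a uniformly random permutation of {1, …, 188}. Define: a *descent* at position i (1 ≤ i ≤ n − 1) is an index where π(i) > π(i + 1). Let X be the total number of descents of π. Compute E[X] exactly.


Write X = Σ X_I over i = 1, …, 187, with X_I the indicator of one descent.
There are 187 indicators.
For each fixed i, the pair (π(i), π(i+1)) is a uniformly random ordered pair of distinct values from {1, …, 188}; by symmetry P[π(i) > π(i+1)] = 1/2.
By linearity: E[X] = 187 · (1/2) = (188 − 1) · (1/2) = 187/2 ≈ 93.50000.

E[X] = 187/2 = 93.50000.


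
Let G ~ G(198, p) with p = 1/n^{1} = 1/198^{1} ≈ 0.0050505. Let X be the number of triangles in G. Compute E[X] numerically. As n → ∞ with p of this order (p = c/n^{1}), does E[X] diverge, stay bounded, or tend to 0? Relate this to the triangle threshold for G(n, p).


Number of potential triangles: C(198, 3) = 1274196.
Each occurs with probability p³ ≈ (0.0050505)³ ≈ 1.2882627e-07.
By linearity: E[X] = C(198, 3)·p³ ≈ 1274196 · 1.2882627e-07 ≈ 0.16415.
Here α = 1, so p = 1/n is exactly at the triangle threshold p ~ 1/n. Asymptotically E[X] → c³/6 = 1³/6 = 1/6 ≈ 0.16667, a bounded constant. In this regime the triangle count is asymptotically Poisson(c³/6).

E[X] ≈ 0.16415; in regime p = Θ(1/n^{1}) E[X] stays bounded (at the triangle threshold p ~ 1/n).


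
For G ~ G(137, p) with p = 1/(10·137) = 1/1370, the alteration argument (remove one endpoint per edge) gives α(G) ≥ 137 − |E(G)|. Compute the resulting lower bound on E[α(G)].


E[|E(G)|] = C(137, 2)·p = 9316 · (1/1370) = 34/5.
E[α(G)] ≥ n − E[|E(G)|] = 137 − 34/5 = 651/5.
Numerically: ≈ 130.20000.
(This is only a lower bound; the true E[α(G)] may be larger.)

E[α(G)] ≥ 651/5 ≈ 130.20000.


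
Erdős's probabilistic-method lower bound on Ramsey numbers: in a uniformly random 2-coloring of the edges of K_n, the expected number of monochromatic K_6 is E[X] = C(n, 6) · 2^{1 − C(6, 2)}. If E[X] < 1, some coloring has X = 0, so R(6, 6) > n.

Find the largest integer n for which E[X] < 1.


We need C(n, 6) · 2^{1 − 15} < 1, i.e. C(n, 6) < 2^{15 − 1} = 16384.
Check values of n near the boundary:
  n = 12: C(12, 6) = 924; 924 < 16384? YES
  n = 13: C(13, 6) = 1716; 1716 < 16384? YES
  n = 14: C(14, 6) = 3003; 3003 < 16384? YES
  n = 15: C(15, 6) = 5005; 5005 < 16384? YES
  n = 16: C(16, 6) = 8008; 8008 < 16384? YES
  n = 17: C(17, 6) = 12376; 12376 < 16384? YES
  n = 18: C(18, 6) = 18564; 18564 < 16384? NO
  n = 19: C(19, 6) = 27132; 27132 < 16384? NO
The largest n with C(n, 6) < 16384 is n = 17 (where E[X] = 1547/2048 ≈ 0.7554). Hence R(6, 6) > 17, i.e. R(6, 6) ≥ 18.

Largest n = 17; hence R(6, 6) > 17.


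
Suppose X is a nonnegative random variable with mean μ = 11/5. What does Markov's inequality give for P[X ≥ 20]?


μ = E[X] = 11/5, a = 20.
Markov: P[X ≥ 20] ≤ μ/a = (11/5)/20 = 11/100.
Numerically: ≈ 0.11000.
(Since a = 20 > μ = 2.20000, the bound 11/100 is < 1 and informative.)

P[X ≥ 20] ≤ 11/100 ≈ 0.11000.


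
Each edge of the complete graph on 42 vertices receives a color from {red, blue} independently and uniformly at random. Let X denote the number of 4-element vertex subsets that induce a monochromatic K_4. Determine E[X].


Let X = Σ_S X_S over the C(42, 4) = 111930 subsets S of size 4, where X_S = 1 if the K_4 on S is monochromatic.
For a fixed S, the K_4 on S has C(4, 2) = 6 edges. P[all 6 edges red] = (1/2)^6, and likewise for blue, so P[monochromatic] = 2·(1/2)^6 = 2^{1 − 6} = 1/32.
By linearity: E[X] = C(42, 4) · 2^{1 − 6} = 111930 · 1/32 = 55965/16.
Numerically: E[X] ≈ 3497.812.

E[X] = C(42,4)·2^(1−C(4,2)) = 55965/16 ≈ 3497.812.


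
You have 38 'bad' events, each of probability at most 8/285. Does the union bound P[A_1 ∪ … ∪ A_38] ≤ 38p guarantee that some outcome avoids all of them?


Union bound: P[∪_{i=1}^{38} A_i] ≤ Σ_i P[A_i] ≤ 38·p = 38·(8/285) = 16/15.
Numerically: 16/15 ≈ 1.067.
Is 16/15 < 1? NO.
Since the bound 16/15 is ≥ 1, the union bound is uninformative here; it does NOT by itself certify existence.

38·p = 16/15 ≈ 1.067; existence NOT certified by the union bound.


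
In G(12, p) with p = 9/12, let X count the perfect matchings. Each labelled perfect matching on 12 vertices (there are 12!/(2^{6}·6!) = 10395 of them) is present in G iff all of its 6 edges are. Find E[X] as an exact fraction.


K_12 has 12!/(2^{6}·6!) = 10395 labelled perfect matchings.
For each such perfect matching H, let X_H = 1 if all 6 edges of H are present in G. Then P[X_H = 1] = p^{6} = (3/4)^{6} = 729/4096.
By linearity: E[X] = Σ_H E[X_H] = 10395 · p^{6} = 10395 · 729/4096 = 7577955/4096.
Numerically: E[X] ≈ 1850.1.

E[X] = 10395 · (3/4)^{6} = 7577955/4096 ≈ 1850.1.


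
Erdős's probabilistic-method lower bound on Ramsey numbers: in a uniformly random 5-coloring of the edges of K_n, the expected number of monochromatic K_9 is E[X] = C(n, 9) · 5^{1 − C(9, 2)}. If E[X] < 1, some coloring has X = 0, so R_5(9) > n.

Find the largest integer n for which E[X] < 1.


We need C(n, 9) · 5^{1 − 36} < 1, i.e. C(n, 9) < 5^{36 − 1} = 2910383045673370361328125.
Check values of n near the boundary:
  n = 2167: C(2167, 9) = 2855899084841489792706810; 2855899084841489792706810 < 2910383045673370361328125? YES
  n = 2168: C(2168, 9) = 2867804175977929537095120; 2867804175977929537095120 < 2910383045673370361328125? YES
  n = 2169: C(2169, 9) = 2879753360044504243499683; 2879753360044504243499683 < 2910383045673370361328125? YES
  n = 2170: C(2170, 9) = 2891746779868845075610510; 2891746779868845075610510 < 2910383045673370361328125? YES
  n = 2171: C(2171, 9) = 2903784578674959601827205; 2903784578674959601827205 < 2910383045673370361328125? YES
  n = 2172: C(2172, 9) = 2915866900084148060642020; 2915866900084148060642020 < 2910383045673370361328125? NO
The largest n with C(n, 9) < 2910383045673370361328125 is n = 2171 (where E[X] = 580756915734991920365441/582076609134674072265625 ≈ 0.9977). Hence R_5(9) > 2171, i.e. R_5(9) ≥ 2172.

Largest n = 2171; hence R_5(9) > 2171.


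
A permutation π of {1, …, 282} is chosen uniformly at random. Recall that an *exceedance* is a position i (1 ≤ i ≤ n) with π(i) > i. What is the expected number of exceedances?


Write X = Σ_{i=1}^{282} X_i, where X_i = 1_{π(i) > i}.
For each fixed i, π(i) is uniform over {1, …, 282} (marginal of a uniform permutation), so P[π(i) > i] = (n − i)/n. Summing: Σ_{i=1}^{282} (n − i)/n = (0 + 1 + … + 281)/282 = 282(282 − 1)/(2·282) = (282 − 1)/2.
Hence E[X] = Σ_{i=1}^{282} (282 − i)/282 = 281/2 ≈ 140.500.

E[X] = 281/2 = 140.500.


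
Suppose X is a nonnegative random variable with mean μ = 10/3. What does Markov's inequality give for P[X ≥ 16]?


μ = E[X] = 10/3, a = 16.
Markov: P[X ≥ 16] ≤ μ/a = (10/3)/16 = 5/24.
Numerically: ≈ 0.20833.
(Since a = 16 > μ = 3.33333, the bound 5/24 is < 1 and informative.)

P[X ≥ 16] ≤ 5/24 ≈ 0.20833.


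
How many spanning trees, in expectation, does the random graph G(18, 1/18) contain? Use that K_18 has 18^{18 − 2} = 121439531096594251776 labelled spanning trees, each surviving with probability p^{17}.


K_18 has 18^{18 − 2} = 121439531096594251776 labelled spanning trees.
For each such spanning tree H, let X_H = 1 if all 17 edges of H are present in G. Then P[X_H = 1] = p^{17} = (1/18)^{17} = 1/2185911559738696531968.
Summing the indicators: E[X] = Σ_H E[X_H] = 121439531096594251776 · p^{17} = 121439531096594251776 · 1/2185911559738696531968 = 1/18.
Numerically: E[X] ≈ 0.055556.

E[X] = 121439531096594251776 · (1/18)^{17} = 1/18 ≈ 0.055556.


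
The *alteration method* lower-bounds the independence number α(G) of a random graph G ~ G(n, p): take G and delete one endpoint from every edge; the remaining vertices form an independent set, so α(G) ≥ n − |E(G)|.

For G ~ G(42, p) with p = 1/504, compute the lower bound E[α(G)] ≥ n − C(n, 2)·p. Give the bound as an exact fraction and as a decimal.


E[|E(G)|] = C(42, 2)·p = 861 · (1/504) = 41/24.
E[α(G)] ≥ n − E[|E(G)|] = 42 − 41/24 = 967/24.
Numerically: ≈ 40.29167.
(This is only a lower bound; the true E[α(G)] may be larger.)

E[α(G)] ≥ 967/24 ≈ 40.29167.


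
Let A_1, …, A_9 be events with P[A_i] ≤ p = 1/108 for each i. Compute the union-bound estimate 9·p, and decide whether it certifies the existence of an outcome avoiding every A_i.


Union bound: P[∪_{i=1}^{9} A_i] ≤ Σ_i P[A_i] ≤ 9·p = 9·(1/108) = 1/12.
Numerically: 1/12 ≈ 0.083333.
Is 1/12 < 1? YES.
Since P[∪ A_i] ≤ 1/12 < 1, the complement has P[∩ A_i^c] ≥ 1 − 1/12 = 11/12 > 0, so some outcome avoids every A_i.

9·p = 1/12 ≈ 0.083333; existence CERTIFIED by the union bound.


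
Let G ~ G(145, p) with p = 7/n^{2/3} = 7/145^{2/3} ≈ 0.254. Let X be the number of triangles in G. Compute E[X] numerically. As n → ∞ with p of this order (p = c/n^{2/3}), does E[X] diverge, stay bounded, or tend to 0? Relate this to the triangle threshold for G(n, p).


Number of potential triangles: C(145, 3) = 497640.
Each occurs with probability p³ ≈ (0.254)³ ≈ 1.63139e-02.
By linearity: E[X] = C(145, 3)·p³ ≈ 497640 · 1.63139e-02 ≈ 8118.455.
Since α = 2/3 < 1, p = c/n^{2/3} ≫ 1/n is above the triangle threshold p ~ 1/n. Asymptotically E[X] ~ (c³/6)·n^{3(1−α)} = (7³/6)·n^{1} → ∞; triangles are abundant w.h.p.

E[X] ≈ 8118.455; in regime p = Θ(1/n^{2/3}) E[X] diverges (above the triangle threshold p ~ 1/n).


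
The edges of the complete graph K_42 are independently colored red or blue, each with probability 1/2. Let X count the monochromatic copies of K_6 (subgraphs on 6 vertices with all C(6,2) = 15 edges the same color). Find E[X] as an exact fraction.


Let X = Σ_S X_S over the C(42, 6) = 5245786 subsets S of size 6, where X_S = 1 if the K_6 on S is monochromatic.
For a fixed S, the K_6 on S has C(6, 2) = 15 edges. P[all 15 edges red] = (1/2)^15, and likewise for blue, so P[monochromatic] = 2·(1/2)^15 = 2^{1 − 15} = 1/16384.
Summing: E[X] = C(42, 6) · 2^{1 − 15} = 5245786 · 1/16384 = 2622893/8192.
Numerically: E[X] ≈ 320.177368.

E[X] = C(42,6)·2^(1−C(6,2)) = 2622893/8192 ≈ 320.177368.


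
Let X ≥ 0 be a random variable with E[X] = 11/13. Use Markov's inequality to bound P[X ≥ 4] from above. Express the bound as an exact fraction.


μ = E[X] = 11/13, a = 4.
Markov: P[X ≥ 4] ≤ μ/a = (11/13)/4 = 11/52.
Numerically: ≈ 0.2115.
(Since a = 4 > μ = 0.8462, the bound 11/52 is < 1 and informative.)

P[X ≥ 4] ≤ 11/52 ≈ 0.2115.


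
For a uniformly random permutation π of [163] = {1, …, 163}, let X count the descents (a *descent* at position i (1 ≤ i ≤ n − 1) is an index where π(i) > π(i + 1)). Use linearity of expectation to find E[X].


Write X = Σ X_I over i = 1, …, 162, with X_I the indicator of one descent.
There are 162 indicators.
For each fixed i, the pair (π(i), π(i+1)) is a uniformly random ordered pair of distinct values from {1, …, 163}; by symmetry P[π(i) > π(i+1)] = 1/2.
By linearity: E[X] = 162 · (1/2) = (163 − 1) · (1/2) = 81 ≈ 81.00000.

E[X] = 81 = 81.00000.


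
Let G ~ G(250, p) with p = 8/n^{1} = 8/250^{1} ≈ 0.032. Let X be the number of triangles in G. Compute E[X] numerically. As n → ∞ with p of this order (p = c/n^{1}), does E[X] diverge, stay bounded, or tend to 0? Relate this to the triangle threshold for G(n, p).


Number of potential triangles: C(250, 3) = 2573000.
Each occurs with probability p³ ≈ (0.032)³ ≈ 3.276800e-05.
By linearity: E[X] = C(250, 3)·p³ ≈ 2573000 · 3.276800e-05 ≈ 84.3121.
Here α = 1, so p = 8/n is exactly at the triangle threshold p ~ 1/n. Asymptotically E[X] → c³/6 = 8³/6 = 256/3 ≈ 85.3333, a bounded constant. In this regime the triangle count is asymptotically Poisson(c³/6).

E[X] ≈ 84.3121; in regime p = Θ(1/n^{1}) E[X] stays bounded (at the triangle threshold p ~ 1/n).


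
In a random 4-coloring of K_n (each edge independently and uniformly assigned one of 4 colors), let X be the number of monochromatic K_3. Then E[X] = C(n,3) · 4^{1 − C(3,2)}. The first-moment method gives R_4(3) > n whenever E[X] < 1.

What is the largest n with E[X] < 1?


We need C(n, 3) · 4^{1 − 3} < 1, i.e. C(n, 3) < 4^{3 − 1} = 16.
Check values of n near the boundary:
  n = 3: C(3, 3) = 1; 1 < 16? YES
  n = 4: C(4, 3) = 4; 4 < 16? YES
  n = 5: C(5, 3) = 10; 10 < 16? YES
  n = 6: C(6, 3) = 20; 20 < 16? NO
  n = 7: C(7, 3) = 35; 35 < 16? NO
The largest n with C(n, 3) < 16 is n = 5 (where E[X] = 5/8 ≈ 0.6250). Hence R_4(3) > 5, i.e. R_4(3) ≥ 6.

Largest n = 5; hence R_4(3) > 5.


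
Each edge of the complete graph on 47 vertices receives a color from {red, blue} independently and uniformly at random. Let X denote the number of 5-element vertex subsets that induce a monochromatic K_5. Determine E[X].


Let X = Σ_S X_S over the C(47, 5) = 1533939 subsets S of size 5, where X_S = 1 if the K_5 on S is monochromatic.
For a fixed S, the K_5 on S has C(5, 2) = 10 edges. P[all 10 edges red] = (1/2)^10, and likewise for blue, so P[monochromatic] = 2·(1/2)^10 = 2^{1 − 10} = 1/512.
Summing: E[X] = C(47, 5) · 2^{1 − 10} = 1533939 · 1/512 = 1533939/512.
Numerically: E[X] ≈ 2995.9746.

E[X] = C(47,5)·2^(1−C(5,2)) = 1533939/512 ≈ 2995.9746.


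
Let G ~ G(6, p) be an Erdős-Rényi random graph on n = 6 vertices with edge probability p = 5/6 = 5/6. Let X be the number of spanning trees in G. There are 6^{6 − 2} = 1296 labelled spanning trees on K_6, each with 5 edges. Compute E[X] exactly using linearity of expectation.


K_6 has 6^{6 − 2} = 1296 labelled spanning trees.
For each such spanning tree H, let X_H = 1 if all 5 edges of H are present in G. Then P[X_H = 1] = p^{5} = (5/6)^{5} = 3125/7776.
By linearity of expectation: E[X] = Σ_H E[X_H] = 1296 · p^{5} = 1296 · 3125/7776 = 3125/6.
Numerically: E[X] ≈ 520.833.

E[X] = 1296 · (5/6)^{5} = 3125/6 ≈ 520.833.


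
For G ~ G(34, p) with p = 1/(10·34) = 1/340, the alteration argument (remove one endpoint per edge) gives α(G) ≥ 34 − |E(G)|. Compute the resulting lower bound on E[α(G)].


E[|E(G)|] = C(34, 2)·p = 561 · (1/340) = 33/20.
E[α(G)] ≥ n − E[|E(G)|] = 34 − 33/20 = 647/20.
Numerically: ≈ 32.350.
(This is only a lower bound; the true E[α(G)] may be larger.)

E[α(G)] ≥ 647/20 ≈ 32.350.


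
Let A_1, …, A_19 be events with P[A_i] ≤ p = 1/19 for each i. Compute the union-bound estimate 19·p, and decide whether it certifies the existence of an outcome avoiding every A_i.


Union bound: P[∪_{i=1}^{19} A_i] ≤ Σ_i P[A_i] ≤ 19·p = 19·(1/19) = 1.
Numerically: 1 ≈ 1.00000.
Is 1 < 1? NO.
Since the bound 1 is ≥ 1, the union bound is uninformative here; it does NOT by itself certify existence.

19·p = 1 ≈ 1.00000; existence NOT certified by the union bound.


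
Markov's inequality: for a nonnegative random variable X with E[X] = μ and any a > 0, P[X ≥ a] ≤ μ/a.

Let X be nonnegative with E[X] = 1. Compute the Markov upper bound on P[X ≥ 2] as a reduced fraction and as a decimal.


μ = E[X] = 1, a = 2.
Markov: P[X ≥ 2] ≤ μ/a = (1)/2 = 1/2.
Numerically: ≈ 0.500000.
(Since a = 2 > μ = 1.000000, the bound 1/2 is < 1 and informative.)

P[X ≥ 2] ≤ 1/2 ≈ 0.500000.


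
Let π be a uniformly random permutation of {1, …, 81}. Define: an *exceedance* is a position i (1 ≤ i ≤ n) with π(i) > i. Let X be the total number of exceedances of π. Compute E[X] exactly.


Write X = Σ_{i=1}^{81} X_i, where X_i = 1_{π(i) > i}.
For each fixed i, π(i) is uniform over {1, …, 81} (marginal of a uniform permutation), so P[π(i) > i] = (n − i)/n. Summing: Σ_{i=1}^{81} (n − i)/n = (0 + 1 + … + 80)/81 = 81(81 − 1)/(2·81) = (81 − 1)/2.
Hence E[X] = Σ_{i=1}^{81} (81 − i)/81 = 40 ≈ 40.000.

E[X] = 40 = 40.000.


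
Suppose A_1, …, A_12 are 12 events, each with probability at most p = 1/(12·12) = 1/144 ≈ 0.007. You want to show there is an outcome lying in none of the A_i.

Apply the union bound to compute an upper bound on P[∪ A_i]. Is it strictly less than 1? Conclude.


Union bound: P[∪_{i=1}^{12} A_i] ≤ Σ_i P[A_i] ≤ 12·p = 12·(1/144) = 1/12.
Numerically: 1/12 ≈ 0.083.
Is 1/12 < 1? YES.
Since P[∪ A_i] ≤ 1/12 < 1, the complement has P[∩ A_i^c] ≥ 1 − 1/12 = 11/12 > 0, so some outcome avoids every A_i.

12·p = 1/12 ≈ 0.083; existence CERTIFIED by the union bound.


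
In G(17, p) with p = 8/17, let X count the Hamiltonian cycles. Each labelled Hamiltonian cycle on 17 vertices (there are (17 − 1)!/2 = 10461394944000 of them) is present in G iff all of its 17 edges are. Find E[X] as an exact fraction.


K_17 has (17 − 1)!/2 = 10461394944000 labelled Hamiltonian cycles.
For each such Hamiltonian cycle H, let X_H = 1 if all 17 edges of H are present in G. Then P[X_H = 1] = p^{17} = (8/17)^{17} = 2251799813685248/827240261886336764177.
By linearity of expectation: E[X] = Σ_H E[X_H] = 10461394944000 · p^{17} = 10461394944000 · 2251799813685248/827240261886336764177 = 23556967185786995434586112000/827240261886336764177.
Numerically: E[X] ≈ 2.8477e+07.

E[X] = 10461394944000 · (8/17)^{17} = 23556967185786995434586112000/827240261886336764177 ≈ 2.8477e+07.


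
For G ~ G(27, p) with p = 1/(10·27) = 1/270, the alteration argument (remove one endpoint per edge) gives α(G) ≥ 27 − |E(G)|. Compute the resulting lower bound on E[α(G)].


E[|E(G)|] = C(27, 2)·p = 351 · (1/270) = 13/10.
E[α(G)] ≥ n − E[|E(G)|] = 27 − 13/10 = 257/10.
Numerically: ≈ 25.7000.
(This is only a lower bound; the true E[α(G)] may be larger.)

E[α(G)] ≥ 257/10 ≈ 25.7000.


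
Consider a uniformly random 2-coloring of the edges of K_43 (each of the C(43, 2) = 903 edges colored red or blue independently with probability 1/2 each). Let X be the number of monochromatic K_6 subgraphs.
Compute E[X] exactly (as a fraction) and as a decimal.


Let X = Σ_S X_S over the C(43, 6) = 6096454 subsets S of size 6, where X_S = 1 if the K_6 on S is monochromatic.
For a fixed S, the K_6 on S has C(6, 2) = 15 edges. P[all 15 edges red] = (1/2)^15, and likewise for blue, so P[monochromatic] = 2·(1/2)^15 = 2^{1 − 15} = 1/16384.
Summing: E[X] = C(43, 6) · 2^{1 − 15} = 6096454 · 1/16384 = 3048227/8192.
Numerically: E[X] ≈ 372.098022.

E[X] = C(43,6)·2^(1−C(6,2)) = 3048227/8192 ≈ 372.098022.


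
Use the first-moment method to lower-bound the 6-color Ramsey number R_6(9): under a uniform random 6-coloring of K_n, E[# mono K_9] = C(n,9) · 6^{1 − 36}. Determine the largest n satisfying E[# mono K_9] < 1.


We need C(n, 9) · 6^{1 − 36} < 1, i.e. C(n, 9) < 6^{36 − 1} = 1719070799748422591028658176.
Check values of n near the boundary:
  n = 4402: C(4402, 9) = 1696419745356657449393393700; 1696419745356657449393393700 < 1719070799748422591028658176? YES
  n = 4403: C(4403, 9) = 1699894433046281918452233150; 1699894433046281918452233150 < 1719070799748422591028658176? YES
  n = 4404: C(4404, 9) = 1703375445537161676647015880; 1703375445537161676647015880 < 1719070799748422591028658176? YES
  n = 4405: C(4405, 9) = 1706862792900636302463627150; 1706862792900636302463627150 < 1719070799748422591028658176? YES
  n = 4406: C(4406, 9) = 1710356485221788389505285700; 1710356485221788389505285700 < 1719070799748422591028658176? YES
  n = 4407: C(4407, 9) = 1713856532599459170657070050; 1713856532599459170657070050 < 1719070799748422591028658176? YES
  n = 4408: C(4408, 9) = 1717362945146264156457459600; 1717362945146264156457459600 < 1719070799748422591028658176? YES
  n = 4409: C(4409, 9) = 1720875732988608787686577131; 1720875732988608787686577131 < 1719070799748422591028658176? NO
  n = 4410: C(4410, 9) = 1724394906266704102180823710; 1724394906266704102180823710 < 1719070799748422591028658176? NO
The largest n with C(n, 9) < 1719070799748422591028658176 is n = 4408 (where E[X] = 35778394690547169926197075/35813974994758803979763712 ≈ 0.999007). Hence R_6(9) > 4408, i.e. R_6(9) ≥ 4409.

Largest n = 4408; hence R_6(9) > 4408.


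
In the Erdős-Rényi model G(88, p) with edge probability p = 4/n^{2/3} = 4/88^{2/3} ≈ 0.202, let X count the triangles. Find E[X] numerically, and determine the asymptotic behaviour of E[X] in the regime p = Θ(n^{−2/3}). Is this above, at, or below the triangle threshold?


Number of potential triangles: C(88, 3) = 109736.
Each occurs with probability p³ ≈ (0.202)³ ≈ 8.26446e-03.
By linearity: E[X] = C(88, 3)·p³ ≈ 109736 · 8.26446e-03 ≈ 906.909.
Since α = 2/3 < 1, p = c/n^{2/3} ≫ 1/n is above the triangle threshold p ~ 1/n. Asymptotically E[X] ~ (c³/6)·n^{3(1−α)} = (4³/6)·n^{1} → ∞; triangles are abundant w.h.p.

E[X] ≈ 906.909; in regime p = Θ(1/n^{2/3}) E[X] diverges (above the triangle threshold p ~ 1/n).


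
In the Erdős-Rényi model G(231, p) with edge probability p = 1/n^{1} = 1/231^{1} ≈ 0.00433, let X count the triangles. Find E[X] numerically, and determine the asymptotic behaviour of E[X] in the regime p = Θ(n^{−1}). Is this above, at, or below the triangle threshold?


Number of potential triangles: C(231, 3) = 2027795.
Each occurs with probability p³ ≈ (0.00433)³ ≈ 8.11267e-08.
By linearity: E[X] = C(231, 3)·p³ ≈ 2027795 · 8.11267e-08 ≈ 0.165.
Here α = 1, so p = 1/n is exactly at the triangle threshold p ~ 1/n. Asymptotically E[X] → c³/6 = 1³/6 = 1/6 ≈ 0.167, a bounded constant. In this regime the triangle count is asymptotically Poisson(c³/6).

E[X] ≈ 0.165; in regime p = Θ(1/n^{1}) E[X] stays bounded (at the triangle threshold p ~ 1/n).


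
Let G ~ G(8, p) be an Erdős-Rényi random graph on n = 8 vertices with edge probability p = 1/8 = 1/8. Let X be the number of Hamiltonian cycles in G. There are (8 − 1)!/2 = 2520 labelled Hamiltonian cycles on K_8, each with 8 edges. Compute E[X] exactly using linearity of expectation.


K_8 has (8 − 1)!/2 = 2520 labelled Hamiltonian cycles.
For each such Hamiltonian cycle H, let X_H = 1 if all 8 edges of H are present in G. Then P[X_H = 1] = p^{8} = (1/8)^{8} = 1/16777216.
By linearity of expectation: E[X] = Σ_H E[X_H] = 2520 · p^{8} = 2520 · 1/16777216 = 315/2097152.
Numerically: E[X] ≈ 0.000150204.

E[X] = 2520 · (1/8)^{8} = 315/2097152 ≈ 0.000150204.


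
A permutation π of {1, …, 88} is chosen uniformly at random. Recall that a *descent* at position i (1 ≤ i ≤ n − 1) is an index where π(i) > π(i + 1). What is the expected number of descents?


Write X = Σ X_I over i = 1, …, 87, with X_I the indicator of one descent.
There are 87 indicators.
For each fixed i, the pair (π(i), π(i+1)) is a uniformly random ordered pair of distinct values from {1, …, 88}; by symmetry P[π(i) > π(i+1)] = 1/2.
By linearity: E[X] = 87 · (1/2) = (88 − 1) · (1/2) = 87/2 ≈ 43.50000.

E[X] = 87/2 = 43.50000.


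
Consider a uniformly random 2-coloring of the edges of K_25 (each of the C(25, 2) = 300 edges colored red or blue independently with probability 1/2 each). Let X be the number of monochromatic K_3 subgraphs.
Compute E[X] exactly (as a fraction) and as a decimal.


Let X = Σ_S X_S over the C(25, 3) = 2300 subsets S of size 3, where X_S = 1 if the K_3 on S is monochromatic.
For a fixed S, the K_3 on S has C(3, 2) = 3 edges. P[all 3 edges red] = (1/2)^3, and likewise for blue, so P[monochromatic] = 2·(1/2)^3 = 2^{1 − 3} = 1/4.
By linearity of expectation: E[X] = C(25, 3) · 2^{1 − 3} = 2300 · 1/4 = 575.
Numerically: E[X] ≈ 575.0000.

E[X] = C(25,3)·2^(1−C(3,2)) = 575 ≈ 575.0000.


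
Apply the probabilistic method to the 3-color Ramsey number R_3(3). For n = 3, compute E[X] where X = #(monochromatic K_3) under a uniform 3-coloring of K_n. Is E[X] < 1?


E[X] = C(3, 3) · 3^{1 − 3} = 1 · 3^{−2} = 1/9.
As a reduced fraction: E[X] = 1/9 ≈ 0.111.
Is E[X] < 1? YES.
Since E[X] < 1, there exists a 3-coloring of K_{3} with no monochromatic K_3; hence R_3(3) > 3.

E[X] = 1/9 ≈ 0.111; E[X] < 1, so R_3(3) > 3.


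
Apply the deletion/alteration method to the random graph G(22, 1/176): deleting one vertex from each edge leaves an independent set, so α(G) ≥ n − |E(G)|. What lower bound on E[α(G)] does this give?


E[|E(G)|] = C(22, 2)·p = 231 · (1/176) = 21/16.
E[α(G)] ≥ n − E[|E(G)|] = 22 − 21/16 = 331/16.
Numerically: ≈ 20.68750.
(This is only a lower bound; the true E[α(G)] may be larger.)

E[α(G)] ≥ 331/16 ≈ 20.68750.


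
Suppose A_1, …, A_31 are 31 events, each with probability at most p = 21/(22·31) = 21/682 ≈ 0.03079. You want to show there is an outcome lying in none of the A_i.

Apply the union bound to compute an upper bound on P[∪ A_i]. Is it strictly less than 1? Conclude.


Union bound: P[∪_{i=1}^{31} A_i] ≤ Σ_i P[A_i] ≤ 31·p = 31·(21/682) = 21/22.
Numerically: 21/22 ≈ 0.95455.
Is 21/22 < 1? YES.
Since P[∪ A_i] ≤ 21/22 < 1, the complement has P[∩ A_i^c] ≥ 1 − 21/22 = 1/22 > 0, so some outcome avoids every A_i.

31·p = 21/22 ≈ 0.95455; existence CERTIFIED by the union bound.


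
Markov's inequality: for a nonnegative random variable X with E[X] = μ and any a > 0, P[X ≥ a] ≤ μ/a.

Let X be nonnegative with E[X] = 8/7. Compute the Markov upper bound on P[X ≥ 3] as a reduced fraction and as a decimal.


μ = E[X] = 8/7, a = 3.
Markov: P[X ≥ 3] ≤ μ/a = (8/7)/3 = 8/21.
Numerically: ≈ 0.380952.
(Since a = 3 > μ = 1.142857, the bound 8/21 is < 1 and informative.)

P[X ≥ 3] ≤ 8/21 ≈ 0.380952.


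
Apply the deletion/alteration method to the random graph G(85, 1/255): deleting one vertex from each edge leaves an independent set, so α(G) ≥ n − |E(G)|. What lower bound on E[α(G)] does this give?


E[|E(G)|] = C(85, 2)·p = 3570 · (1/255) = 14.
E[α(G)] ≥ n − E[|E(G)|] = 85 − 14 = 71.
Numerically: ≈ 71.0000.
(This is only a lower bound; the true E[α(G)] may be larger.)

E[α(G)] ≥ 71 ≈ 71.0000.


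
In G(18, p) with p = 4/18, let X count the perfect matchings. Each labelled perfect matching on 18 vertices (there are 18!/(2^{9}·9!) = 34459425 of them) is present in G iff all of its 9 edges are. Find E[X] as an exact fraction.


K_18 has 18!/(2^{9}·9!) = 34459425 labelled perfect matchings.
For each such perfect matching H, let X_H = 1 if all 9 edges of H are present in G. Then P[X_H = 1] = p^{9} = (2/9)^{9} = 512/387420489.
Summing the indicators: E[X] = Σ_H E[X_H] = 34459425 · p^{9} = 34459425 · 512/387420489 = 217817600/4782969.
Numerically: E[X] ≈ 45.5402.

E[X] = 34459425 · (2/9)^{9} = 217817600/4782969 ≈ 45.5402.


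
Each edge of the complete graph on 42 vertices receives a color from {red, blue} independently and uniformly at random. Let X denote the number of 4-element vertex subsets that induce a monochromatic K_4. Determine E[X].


Let X = Σ_S X_S over the C(42, 4) = 111930 subsets S of size 4, where X_S = 1 if the K_4 on S is monochromatic.
For a fixed S, the K_4 on S has C(4, 2) = 6 edges. P[all 6 edges red] = (1/2)^6, and likewise for blue, so P[monochromatic] = 2·(1/2)^6 = 2^{1 − 6} = 1/32.
By linearity: E[X] = C(42, 4) · 2^{1 − 6} = 111930 · 1/32 = 55965/16.
Numerically: E[X] ≈ 3497.81250.

E[X] = C(42,4)·2^(1−C(4,2)) = 55965/16 ≈ 3497.81250.


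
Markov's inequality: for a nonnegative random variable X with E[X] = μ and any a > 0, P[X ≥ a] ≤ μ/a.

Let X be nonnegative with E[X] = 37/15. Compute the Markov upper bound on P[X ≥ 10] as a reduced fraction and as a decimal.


μ = E[X] = 37/15, a = 10.
Markov: P[X ≥ 10] ≤ μ/a = (37/15)/10 = 37/150.
Numerically: ≈ 0.24667.
(Since a = 10 > μ = 2.46667, the bound 37/150 is < 1 and informative.)

P[X ≥ 10] ≤ 37/150 ≈ 0.24667.


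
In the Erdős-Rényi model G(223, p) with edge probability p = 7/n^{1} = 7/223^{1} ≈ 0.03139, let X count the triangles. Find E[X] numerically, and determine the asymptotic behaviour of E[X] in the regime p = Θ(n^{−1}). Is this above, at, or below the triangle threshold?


Number of potential triangles: C(223, 3) = 1823471.
Each occurs with probability p³ ≈ (0.03139)³ ≈ 3.092997e-05.
By linearity: E[X] = C(223, 3)·p³ ≈ 1823471 · 3.092997e-05 ≈ 56.3999.
Here α = 1, so p = 7/n is exactly at the triangle threshold p ~ 1/n. Asymptotically E[X] → c³/6 = 7³/6 = 343/6 ≈ 57.1667, a bounded constant. In this regime the triangle count is asymptotically Poisson(c³/6).

E[X] ≈ 56.3999; in regime p = Θ(1/n^{1}) E[X] stays bounded (at the triangle threshold p ~ 1/n).
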